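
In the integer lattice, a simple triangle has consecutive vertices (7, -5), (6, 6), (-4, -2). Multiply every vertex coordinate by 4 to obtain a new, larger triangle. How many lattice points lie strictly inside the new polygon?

937

The shoelace formula gives twice the area as |(7·6 − 6·(-5)) + (6·(-2) − (-4)·6) + ((-4)·(-5) − 7·(-2))| = 118, so the area is 59.
Along each edge there are gcd(|Δx|,|Δy|)+1 lattice points, so counting each shared vertex once the boundary has gcd(1,11) + gcd(10,8) + gcd(11,3) = 1+2+1 = 4.
Scaling by 4 multiplies the area by 4² = 16 (so the new area is 944) and multiplies the boundary lattice-point count by 4, giving 16.
By Pick's theorem, the interior count of the dilated polygon is 944 − 16/2 + 1 = 937.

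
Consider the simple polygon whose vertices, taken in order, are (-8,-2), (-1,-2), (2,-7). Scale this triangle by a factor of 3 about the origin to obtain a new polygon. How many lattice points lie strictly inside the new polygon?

139

By the shoelace formula, twice the signed area is |((-8)·(-2) − (-1)·(-2)) + ((-1)·(-7) − 2·(-2)) + (2·(-2) − (-8)·(-7))| = 35, so the area is 17.5.
Along each edge there are gcd(|Δx|,|Δy|)+1 lattice points, so counting each shared vertex once the boundary has gcd(7,0) + gcd(3,5) + gcd(10,5) = 7+1+5 = 13.
Scaling by 3 multiplies the area by 3² = 9 (so the new area is 315/2) and multiplies the boundary lattice-point count by 3, giving 39.
By Pick's theorem, the interior count of the dilated polygon is 315/2 − 39/2 + 1 = 139.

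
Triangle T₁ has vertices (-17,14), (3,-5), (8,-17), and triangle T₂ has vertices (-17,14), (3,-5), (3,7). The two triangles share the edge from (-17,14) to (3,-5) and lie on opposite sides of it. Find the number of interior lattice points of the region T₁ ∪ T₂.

The union is the simple quadrilateral with vertices (-17,14), (8,-17), (3,-5), (3,7) in order.
The shoelace formula gives twice the area as |((-17)·(-17) − 8·14) + (8·(-5) − 3·(-17)) + (3·7 − 3·(-5)) + (3·14 − (-17)·7)| = 385, so the area is 192.5.
Summing gcd(|Δx|,|Δy|) over the edges gives the boundary count: gcd(25,31) + gcd(5,12) + gcd(0,12) + gcd(20,7) = 1+1+12+1 = 15.
By Pick's theorem I = A − B/2 + 1 = 192.5 − 15/2 + 1 = 186.

186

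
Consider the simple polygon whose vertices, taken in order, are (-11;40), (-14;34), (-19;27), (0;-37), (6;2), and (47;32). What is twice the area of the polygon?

3709

Using the shoelace formula, 2A = |[(-11)·34 − (-14)·40] + [(-14)·27 − (-19)·34] + [(-19)·(-37) − 0·27] + [0·2 − 6·(-37)] + [6·32 − 47·2] + [47·40 − (-11)·32]| = 3709, so the area is 3709/2.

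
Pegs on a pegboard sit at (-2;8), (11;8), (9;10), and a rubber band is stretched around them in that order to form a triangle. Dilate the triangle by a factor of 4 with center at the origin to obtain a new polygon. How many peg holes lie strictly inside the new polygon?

177

By the shoelace formula, twice the signed area is |((-2)·8 − 11·8) + (11·10 − 9·8) + (9·8 − (-2)·10)| = 26, so the area is 13.
The number of boundary lattice points is Σ gcd(|Δx|,|Δy|) = gcd(13,0) + gcd(2,2) + gcd(11,2) = 13+2+1 = 16.
Scaling by 4 multiplies the area by 4² = 16 (so the new area is 208) and multiplies the boundary lattice-point count by 4, giving 64.
By Pick's theorem, the interior count of the dilated polygon is 208 − 64/2 + 1 = 177.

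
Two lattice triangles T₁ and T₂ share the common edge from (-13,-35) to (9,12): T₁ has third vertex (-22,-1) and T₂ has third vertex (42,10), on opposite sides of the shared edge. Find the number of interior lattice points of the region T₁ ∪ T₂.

1380

The union is the simple quadrilateral with vertices (-13,-35), (-22,-1), (9,12), (42,10) in order.
By the shoelace formula, twice the signed area is |((-13)·(-1) − (-22)·(-35)) + ((-22)·12 − 9·(-1)) + (9·10 − 42·12) + (42·(-35) − (-13)·10)| = 2766, so the area is 1383.
The number of boundary lattice points is Σ gcd(|Δx|,|Δy|) = gcd(9,34) + gcd(31,13) + gcd(33,2) + gcd(55,45) = 1+1+1+5 = 8.
By Pick's theorem I = A − B/2 + 1 = 1383 − 8/2 + 1 = 1380.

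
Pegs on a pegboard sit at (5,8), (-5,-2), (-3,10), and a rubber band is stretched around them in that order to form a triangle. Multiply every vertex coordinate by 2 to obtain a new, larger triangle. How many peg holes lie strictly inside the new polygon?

The shoelace formula gives twice the area as |[5·(-2) − (-5)·8] + [(-5)·10 − (-3)·(-2)] + [(-3)·8 − 5·10]| = 100, so the area is 50.
The number of boundary lattice points is Σ gcd(|Δx|,|Δy|) = gcd(10,10) + gcd(2,12) + gcd(8,2) = 10+2+2 = 14.
Scaling by 2 multiplies the area by 2² = 4 (so the new area is 200) and multiplies the boundary lattice-point count by 2, giving 28.
By Pick's theorem, the interior count of the dilated polygon is 200 − 28/2 + 1 = 187.

187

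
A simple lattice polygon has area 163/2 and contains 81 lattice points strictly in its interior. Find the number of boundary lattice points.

3

Pick's theorem gives A = I + B/2 − 1, so B = 2(A − I + 1) = 2(163/2 − 81 + 1) = 3.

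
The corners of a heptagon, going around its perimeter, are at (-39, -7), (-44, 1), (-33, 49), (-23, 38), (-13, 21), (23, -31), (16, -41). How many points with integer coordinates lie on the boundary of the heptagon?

Summing gcd(|Δx|,|Δy|) over the edges gives the boundary count: gcd(5,8) + gcd(11,48) + gcd(10,11) + gcd(10,17) + gcd(36,52) + gcd(7,10) + gcd(55,34) = 1+1+1+1+4+1+1 = 10.

10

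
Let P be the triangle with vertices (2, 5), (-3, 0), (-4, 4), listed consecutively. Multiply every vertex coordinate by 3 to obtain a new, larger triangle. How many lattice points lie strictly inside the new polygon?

Using the shoelace formula, 2A = |(2·0 − (-3)·5) + ((-3)·4 − (-4)·0) + ((-4)·5 − 2·4)| = 25, so the area is 12.5.
Along each edge there are gcd(|Δx|,|Δy|)+1 lattice points, so counting each shared vertex once the boundary has gcd(5,5) + gcd(1,4) + gcd(6,1) = 5+1+1 = 7.
Scaling by 3 multiplies the area by 3² = 9 (so the new area is 112.5) and multiplies the boundary lattice-point count by 3, giving 21.
By Pick's theorem, the interior count of the dilated polygon is 112.5 − 21/2 + 1 = 103.

103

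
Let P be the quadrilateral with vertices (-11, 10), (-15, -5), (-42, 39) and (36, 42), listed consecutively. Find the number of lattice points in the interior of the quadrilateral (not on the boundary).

1466

Using the shoelace formula, 2A = |((-11)·(-5) − (-15)·10) + ((-15)·39 − (-42)·(-5)) + ((-42)·42 − 36·39) + (36·10 − (-11)·42)| = 2936, so the area is 1468.
Along each edge there are gcd(|Δx|,|Δy|)+1 lattice points, so counting each shared vertex once the boundary has gcd(4,15) + gcd(27,44) + gcd(78,3) + gcd(47,32) = 1+1+3+1 = 6.
By Pick's theorem A = I + B/2 − 1, so I = 1468 − 6/2 + 1 = 1466.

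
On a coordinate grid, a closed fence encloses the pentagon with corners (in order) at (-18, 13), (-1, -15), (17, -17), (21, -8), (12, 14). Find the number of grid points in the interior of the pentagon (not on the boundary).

By the shoelace formula, twice the signed area is |((-18)·(-15) − (-1)·13) + ((-1)·(-17) − 17·(-15)) + (17·(-8) − 21·(-17)) + (21·14 − 12·(-8)) + (12·13 − (-18)·14)| = 1574, so the area is 787.
Summing gcd(|Δx|,|Δy|) over the edges gives the boundary count: gcd(17,28) + gcd(18,2) + gcd(4,9) + gcd(9,22) + gcd(30,1) = 1+2+1+1+1 = 6.
Pick's theorem gives I = A − B/2 + 1 = 787 − 6/2 + 1 = 785.

785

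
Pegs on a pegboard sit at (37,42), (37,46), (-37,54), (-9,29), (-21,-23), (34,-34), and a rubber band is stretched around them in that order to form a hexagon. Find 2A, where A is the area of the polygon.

The shoelace formula gives twice the area as |[37·46 − 37·42] + [37·54 − (-37)·46] + [(-37)·29 − (-9)·54] + [(-9)·(-23) − (-21)·29] + [(-21)·(-34) − 34·(-23)] + [34·42 − 37·(-34)]| = 8259, so the area is 8259/2.

8259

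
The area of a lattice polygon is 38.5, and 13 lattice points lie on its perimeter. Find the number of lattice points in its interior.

33

From Pick's theorem, I = A − B/2 + 1 = 38.5 − 13/2 + 1 = 33.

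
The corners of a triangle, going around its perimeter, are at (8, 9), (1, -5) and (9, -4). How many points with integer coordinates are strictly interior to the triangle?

By the shoelace formula, twice the signed area is |(8·(-5) − 1·9) + (1·(-4) − 9·(-5)) + (9·9 − 8·(-4))| = 105, so the area is 105/2.
The number of boundary lattice points is Σ gcd(|Δx|,|Δy|) = gcd(7,14) + gcd(8,1) + gcd(1,13) = 7+1+1 = 9.
Pick's theorem gives I = A − B/2 + 1 = 105/2 − 9/2 + 1 = 49.

49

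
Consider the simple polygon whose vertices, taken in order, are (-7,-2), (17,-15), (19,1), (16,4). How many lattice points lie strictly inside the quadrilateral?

246

Using the shoelace formula, 2A = |((-7)·(-15) − 17·(-2)) + (17·1 − 19·(-15)) + (19·4 − 16·1) + (16·(-2) − (-7)·4)| = 497, so the area is 497/2.
Along each edge there are gcd(|Δx|,|Δy|)+1 lattice points, so counting each shared vertex once the boundary has gcd(24,13) + gcd(2,16) + gcd(3,3) + gcd(23,6) = 1+2+3+1 = 7.
By Pick's theorem A = I + B/2 − 1, so I = 497/2 − 7/2 + 1 = 246.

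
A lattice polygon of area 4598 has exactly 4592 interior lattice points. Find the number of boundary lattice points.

14

Pick's theorem gives A = I + B/2 − 1, so B = 2(A − I + 1) = 2(4598 − 4592 + 1) = 14.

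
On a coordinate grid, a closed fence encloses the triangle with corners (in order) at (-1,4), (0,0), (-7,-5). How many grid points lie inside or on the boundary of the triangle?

20

Using the shoelace formula, 2A = |[(-1)·0 − 0·4] + [0·(-5) − (-7)·0] + [(-7)·4 − (-1)·(-5)]| = 33, so the area is 16.5.
Summing gcd(|Δx|,|Δy|) over the edges gives the boundary count: gcd(1,4) + gcd(7,5) + gcd(6,9) = 1+1+3 = 5.
Pick's theorem gives I = A − B/2 + 1 = 16.5 − 5/2 + 1 = 15, so the closed region contains I + B = 15 + 5 = 20 lattice points.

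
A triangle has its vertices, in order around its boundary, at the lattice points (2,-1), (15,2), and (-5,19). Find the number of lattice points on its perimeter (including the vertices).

3

Along each edge there are gcd(|Δx|,|Δy|)+1 lattice points, so counting each shared vertex once the boundary has gcd(13,3) + gcd(20,17) + gcd(7,20) = 1+1+1 = 3.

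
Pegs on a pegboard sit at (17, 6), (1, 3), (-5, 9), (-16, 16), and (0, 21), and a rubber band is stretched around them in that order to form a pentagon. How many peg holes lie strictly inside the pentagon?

The shoelace formula gives twice the area as |[17·3 − 1·6] + [1·9 − (-5)·3] + [(-5)·16 − (-16)·9] + [(-16)·21 − 0·16] + [0·6 − 17·21]| = 560, so the area is 280.
The number of boundary lattice points is Σ gcd(|Δx|,|Δy|) = gcd(16,3) + gcd(6,6) + gcd(11,7) + gcd(16,5) + gcd(17,15) = 1+6+1+1+1 = 10.
Pick's theorem gives I = A − B/2 + 1 = 280 − 10/2 + 1 = 276.

276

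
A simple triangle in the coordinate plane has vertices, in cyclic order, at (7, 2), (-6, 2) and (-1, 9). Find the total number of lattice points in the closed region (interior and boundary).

By the shoelace formula, twice the signed area is |(7·2 − (-6)·2) + ((-6)·9 − (-1)·2) + ((-1)·2 − 7·9)| = 91, so the area is 45.5.
The number of boundary lattice points is Σ gcd(|Δx|,|Δy|) = gcd(13,0) + gcd(5,7) + gcd(8,7) = 13+1+1 = 15.
Pick's theorem gives I = A − B/2 + 1 = 45.5 − 15/2 + 1 = 39, so the closed region contains I + B = 39 + 15 = 54 lattice points.

54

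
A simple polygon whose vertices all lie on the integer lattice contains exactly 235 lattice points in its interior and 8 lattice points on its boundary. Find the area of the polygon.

Pick's theorem states A = I + B/2 − 1, so A = 235 + 8/2 − 1 = 238.

238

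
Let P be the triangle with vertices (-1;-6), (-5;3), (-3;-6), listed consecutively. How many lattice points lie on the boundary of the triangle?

Along each edge there are gcd(|Δx|,|Δy|)+1 lattice points, so counting each shared vertex once the boundary has gcd(4,9) + gcd(2,9) + gcd(2,0) = 1+1+2 = 4.

4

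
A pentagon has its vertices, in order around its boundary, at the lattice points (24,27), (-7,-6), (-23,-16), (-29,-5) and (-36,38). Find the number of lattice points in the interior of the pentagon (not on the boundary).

Using the shoelace formula, 2A = |(24·(-6) − (-7)·27) + ((-7)·(-16) − (-23)·(-6)) + ((-23)·(-5) − (-29)·(-16)) + ((-29)·38 − (-36)·(-5)) + ((-36)·27 − 24·38)| = 3496, so the area is 1748.
The number of boundary lattice points is Σ gcd(|Δx|,|Δy|) = gcd(31,33) + gcd(16,10) + gcd(6,11) + gcd(7,43) + gcd(60,11) = 1+2+1+1+1 = 6.
By Pick's theorem A = I + B/2 − 1, so I = 1748 − 6/2 + 1 = 1746.

1746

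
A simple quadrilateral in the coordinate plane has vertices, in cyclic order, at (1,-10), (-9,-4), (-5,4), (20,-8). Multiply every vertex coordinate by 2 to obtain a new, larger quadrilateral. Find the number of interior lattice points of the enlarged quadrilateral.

757

By the shoelace formula, twice the signed area is |[1·(-4) − (-9)·(-10)] + [(-9)·4 − (-5)·(-4)] + [(-5)·(-8) − 20·4] + [20·(-10) − 1·(-8)]| = 382, so the area is 191.
Along each edge there are gcd(|Δx|,|Δy|)+1 lattice points, so counting each shared vertex once the boundary has gcd(10,6) + gcd(4,8) + gcd(25,12) + gcd(19,2) = 2+4+1+1 = 8.
Scaling by 2 multiplies the area by 2² = 4 (so the new area is 764) and multiplies the boundary lattice-point count by 2, giving 16.
By Pick's theorem, the interior count of the dilated polygon is 764 − 16/2 + 1 = 757.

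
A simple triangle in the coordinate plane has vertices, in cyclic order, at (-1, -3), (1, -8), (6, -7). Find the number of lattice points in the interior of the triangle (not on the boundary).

13

Using the shoelace formula, 2A = |[(-1)·(-8) − 1·(-3)] + [1·(-7) − 6·(-8)] + [6·(-3) − (-1)·(-7)]| = 27, so the area is 13.5.
Summing gcd(|Δx|,|Δy|) over the edges gives the boundary count: gcd(2,5) + gcd(5,1) + gcd(7,4) = 1+1+1 = 3.
By Pick's theorem A = I + B/2 − 1, so I = 13.5 − 3/2 + 1 = 13.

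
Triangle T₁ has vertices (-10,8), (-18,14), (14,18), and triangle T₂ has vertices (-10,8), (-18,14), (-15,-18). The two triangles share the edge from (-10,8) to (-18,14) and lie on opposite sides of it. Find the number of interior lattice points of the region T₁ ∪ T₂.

The union is the simple quadrilateral with vertices (-10,8), (14,18), (-18,14), (-15,-18) in order.
Using the shoelace formula, 2A = |((-10)·18 − 14·8) + (14·14 − (-18)·18) + ((-18)·(-18) − (-15)·14) + ((-15)·8 − (-10)·(-18))| = 462, so the area is 231.
The number of boundary lattice points is Σ gcd(|Δx|,|Δy|) = gcd(24,10) + gcd(32,4) + gcd(3,32) + gcd(5,26) = 2+4+1+1 = 8.
By Pick's theorem I = A − B/2 + 1 = 231 − 8/2 + 1 = 228.

228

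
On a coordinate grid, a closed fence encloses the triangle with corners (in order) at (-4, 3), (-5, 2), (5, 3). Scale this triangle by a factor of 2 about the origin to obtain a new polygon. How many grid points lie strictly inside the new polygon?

The shoelace formula gives twice the area as |[(-4)·2 − (-5)·3] + [(-5)·3 − 5·2] + [5·3 − (-4)·3]| = 9, so the area is 4.5.
Summing gcd(|Δx|,|Δy|) over the edges gives the boundary count: gcd(1,1) + gcd(10,1) + gcd(9,0) = 1+1+9 = 11.
Scaling by 2 multiplies the area by 2² = 4 (so the new area is 18) and multiplies the boundary lattice-point count by 2, giving 22.
By Pick's theorem, the interior count of the dilated polygon is 18 − 22/2 + 1 = 8.

8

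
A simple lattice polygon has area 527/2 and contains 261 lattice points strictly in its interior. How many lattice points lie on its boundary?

Pick's theorem gives A = I + B/2 − 1, so B = 2(A − I + 1) = 2(527/2 − 261 + 1) = 7.

7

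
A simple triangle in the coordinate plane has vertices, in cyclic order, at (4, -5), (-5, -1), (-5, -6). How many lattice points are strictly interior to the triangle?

The shoelace formula gives twice the area as |(4·(-1) − (-5)·(-5)) + ((-5)·(-6) − (-5)·(-1)) + ((-5)·(-5) − 4·(-6))| = 45, so the area is 45/2.
The number of boundary lattice points is Σ gcd(|Δx|,|Δy|) = gcd(9,4) + gcd(0,5) + gcd(9,1) = 1+5+1 = 7.
Pick's theorem gives I = A − B/2 + 1 = 45/2 − 7/2 + 1 = 20.

20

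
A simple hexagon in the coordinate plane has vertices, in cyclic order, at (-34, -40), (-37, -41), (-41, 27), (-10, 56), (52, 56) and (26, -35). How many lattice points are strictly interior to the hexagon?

6843

By the shoelace formula, twice the signed area is |((-34)·(-41) − (-37)·(-40)) + ((-37)·27 − (-41)·(-41)) + ((-41)·56 − (-10)·27) + ((-10)·56 − 52·56) + (52·(-35) − 26·56) + (26·(-40) − (-34)·(-35))| = 13770, so the area is 6885.
The number of boundary lattice points is Σ gcd(|Δx|,|Δy|) = gcd(3,1) + gcd(4,68) + gcd(31,29) + gcd(62,0) + gcd(26,91) + gcd(60,5) = 1+4+1+62+13+5 = 86.
Pick's theorem gives I = A − B/2 + 1 = 6885 − 86/2 + 1 = 6843.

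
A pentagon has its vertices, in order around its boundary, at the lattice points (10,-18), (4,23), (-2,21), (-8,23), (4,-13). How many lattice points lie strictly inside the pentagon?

304

The shoelace formula gives twice the area as |(10·23 − 4·(-18)) + (4·21 − (-2)·23) + ((-2)·23 − (-8)·21) + ((-8)·(-13) − 4·23) + (4·(-18) − 10·(-13))| = 624, so the area is 312.
The number of boundary lattice points is Σ gcd(|Δx|,|Δy|) = gcd(6,41) + gcd(6,2) + gcd(6,2) + gcd(12,36) + gcd(6,5) = 1+2+2+12+1 = 18.
By Pick's theorem A = I + B/2 − 1, so I = 312 − 18/2 + 1 = 304.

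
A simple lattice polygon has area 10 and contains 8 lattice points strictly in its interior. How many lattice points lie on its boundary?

Pick's theorem gives A = I + B/2 − 1, so B = 2(A − I + 1) = 2(10 − 8 + 1) = 6.

6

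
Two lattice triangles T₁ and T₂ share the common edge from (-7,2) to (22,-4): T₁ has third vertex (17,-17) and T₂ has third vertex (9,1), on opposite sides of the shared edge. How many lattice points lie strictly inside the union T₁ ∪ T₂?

The union is the simple quadrilateral with vertices (-7,2), (17,-17), (22,-4), (9,1) in order.
By the shoelace formula, twice the signed area is |((-7)·(-17) − 17·2) + (17·(-4) − 22·(-17)) + (22·1 − 9·(-4)) + (9·2 − (-7)·1)| = 474, so the area is 237.
Along each edge there are gcd(|Δx|,|Δy|)+1 lattice points, so counting each shared vertex once the boundary has gcd(24,19) + gcd(5,13) + gcd(13,5) + gcd(16,1) = 1+1+1+1 = 4.
By Pick's theorem I = A − B/2 + 1 = 237 − 4/2 + 1 = 236.

236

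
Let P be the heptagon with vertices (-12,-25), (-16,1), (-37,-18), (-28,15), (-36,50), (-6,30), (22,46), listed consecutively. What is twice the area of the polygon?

By the shoelace formula, twice the signed area is |[(-12)·1 − (-16)·(-25)] + [(-16)·(-18) − (-37)·1] + [(-37)·15 − (-28)·(-18)] + [(-28)·50 − (-36)·15] + [(-36)·30 − (-6)·50] + [(-6)·46 − 22·30] + [22·(-25) − (-12)·46]| = 3720, so the area is 1860.

3720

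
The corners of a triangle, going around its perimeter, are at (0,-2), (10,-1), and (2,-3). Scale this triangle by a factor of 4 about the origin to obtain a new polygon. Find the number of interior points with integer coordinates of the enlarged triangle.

89

The shoelace formula gives twice the area as |(0·(-1) − 10·(-2)) + (10·(-3) − 2·(-1)) + (2·(-2) − 0·(-3))| = 12, so the area is 6.
Along each edge there are gcd(|Δx|,|Δy|)+1 lattice points, so counting each shared vertex once the boundary has gcd(10,1) + gcd(8,2) + gcd(2,1) = 1+2+1 = 4.
Scaling by 4 multiplies the area by 4² = 16 (so the new area is 96) and multiplies the boundary lattice-point count by 4, giving 16.
By Pick's theorem, the interior count of the dilated polygon is 96 − 16/2 + 1 = 89.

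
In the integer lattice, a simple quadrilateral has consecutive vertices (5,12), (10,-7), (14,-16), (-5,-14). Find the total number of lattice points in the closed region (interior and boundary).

By the shoelace formula, twice the signed area is |(5·(-7) − 10·12) + (10·(-16) − 14·(-7)) + (14·(-14) − (-5)·(-16)) + ((-5)·12 − 5·(-14))| = 483, so the area is 483/2.
The number of boundary lattice points is Σ gcd(|Δx|,|Δy|) = gcd(5,19) + gcd(4,9) + gcd(19,2) + gcd(10,26) = 1+1+1+2 = 5.
Pick's theorem gives I = A − B/2 + 1 = 483/2 − 5/2 + 1 = 240, so the closed region contains I + B = 240 + 5 = 245 lattice points.

245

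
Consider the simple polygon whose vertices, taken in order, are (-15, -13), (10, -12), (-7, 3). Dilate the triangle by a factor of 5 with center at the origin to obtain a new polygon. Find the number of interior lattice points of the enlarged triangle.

4876

Using the shoelace formula, 2A = |[(-15)·(-12) − 10·(-13)] + [10·3 − (-7)·(-12)] + [(-7)·(-13) − (-15)·3]| = 392, so the area is 196.
Along each edge there are gcd(|Δx|,|Δy|)+1 lattice points, so counting each shared vertex once the boundary has gcd(25,1) + gcd(17,15) + gcd(8,16) = 1+1+8 = 10.
Scaling by 5 multiplies the area by 5² = 25 (so the new area is 4900) and multiplies the boundary lattice-point count by 5, giving 50.
By Pick's theorem, the interior count of the dilated polygon is 4900 − 50/2 + 1 = 4876.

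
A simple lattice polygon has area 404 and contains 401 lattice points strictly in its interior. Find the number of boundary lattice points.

Pick's theorem gives A = I + B/2 − 1, so B = 2(A − I + 1) = 2(404 − 401 + 1) = 8.

8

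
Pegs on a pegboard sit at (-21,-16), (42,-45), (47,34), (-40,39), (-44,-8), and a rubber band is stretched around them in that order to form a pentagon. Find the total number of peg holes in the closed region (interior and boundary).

Using the shoelace formula, 2A = |[(-21)·(-45) − 42·(-16)] + [42·34 − 47·(-45)] + [47·39 − (-40)·34] + [(-40)·(-8) − (-44)·39] + [(-44)·(-16) − (-21)·(-8)]| = 10925, so the area is 10925/2.
Summing gcd(|Δx|,|Δy|) over the edges gives the boundary count: gcd(63,29) + gcd(5,79) + gcd(87,5) + gcd(4,47) + gcd(23,8) = 1+1+1+1+1 = 5.
Pick's theorem gives I = A − B/2 + 1 = 10925/2 − 5/2 + 1 = 5461, so the closed region contains I + B = 5461 + 5 = 5466 lattice points.

5466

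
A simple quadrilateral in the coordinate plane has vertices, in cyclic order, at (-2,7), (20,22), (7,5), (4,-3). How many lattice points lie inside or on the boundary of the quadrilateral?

132

By the shoelace formula, twice the signed area is |((-2)·22 − 20·7) + (20·5 − 7·22) + (7·(-3) − 4·5) + (4·7 − (-2)·(-3))| = 257, so the area is 257/2.
Summing gcd(|Δx|,|Δy|) over the edges gives the boundary count: gcd(22,15) + gcd(13,17) + gcd(3,8) + gcd(6,10) = 1+1+1+2 = 5.
Pick's theorem gives I = A − B/2 + 1 = 257/2 − 5/2 + 1 = 127, so the closed region contains I + B = 127 + 5 = 132 lattice points.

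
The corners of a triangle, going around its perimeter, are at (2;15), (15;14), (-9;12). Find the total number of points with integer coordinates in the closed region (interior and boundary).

The shoelace formula gives twice the area as |[2·14 − 15·15] + [15·12 − (-9)·14] + [(-9)·15 − 2·12]| = 50, so the area is 25.
Along each edge there are gcd(|Δx|,|Δy|)+1 lattice points, so counting each shared vertex once the boundary has gcd(13,1) + gcd(24,2) + gcd(11,3) = 1+2+1 = 4.
Pick's theorem gives I = A − B/2 + 1 = 25 − 4/2 + 1 = 24, so the closed region contains I + B = 24 + 4 = 28 lattice points.

28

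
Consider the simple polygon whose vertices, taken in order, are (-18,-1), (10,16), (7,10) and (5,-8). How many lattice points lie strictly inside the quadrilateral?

270

By the shoelace formula, twice the signed area is |[(-18)·16 − 10·(-1)] + [10·10 − 7·16] + [7·(-8) − 5·10] + [5·(-1) − (-18)·(-8)]| = 545, so the area is 545/2.
The number of boundary lattice points is Σ gcd(|Δx|,|Δy|) = gcd(28,17) + gcd(3,6) + gcd(2,18) + gcd(23,7) = 1+3+2+1 = 7.
Pick's theorem gives I = A − B/2 + 1 = 545/2 − 7/2 + 1 = 270.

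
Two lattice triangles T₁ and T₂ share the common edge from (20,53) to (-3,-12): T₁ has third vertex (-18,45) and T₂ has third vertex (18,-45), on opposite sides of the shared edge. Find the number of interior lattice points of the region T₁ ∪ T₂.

2201

The union is the simple quadrilateral with vertices (20,53), (-18,45), (-3,-12), (18,-45) in order.
The shoelace formula gives twice the area as |[20·45 − (-18)·53] + [(-18)·(-12) − (-3)·45] + [(-3)·(-45) − 18·(-12)] + [18·53 − 20·(-45)]| = 4410, so the area is 2205.
The number of boundary lattice points is Σ gcd(|Δx|,|Δy|) = gcd(38,8) + gcd(15,57) + gcd(21,33) + gcd(2,98) = 2+3+3+2 = 10.
By Pick's theorem I = A − B/2 + 1 = 2205 − 10/2 + 1 = 2201.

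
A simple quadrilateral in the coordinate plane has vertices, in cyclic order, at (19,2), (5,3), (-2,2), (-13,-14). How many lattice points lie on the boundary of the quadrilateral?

Along each edge there are gcd(|Δx|,|Δy|)+1 lattice points, so counting each shared vertex once the boundary has gcd(14,1) + gcd(7,1) + gcd(11,16) + gcd(32,16) = 1+1+1+16 = 19.

19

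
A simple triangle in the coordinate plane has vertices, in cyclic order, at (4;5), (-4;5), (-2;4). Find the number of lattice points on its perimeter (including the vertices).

10

Summing gcd(|Δx|,|Δy|) over the edges gives the boundary count: gcd(8,0) + gcd(2,1) + gcd(6,1) = 8+1+1 = 10.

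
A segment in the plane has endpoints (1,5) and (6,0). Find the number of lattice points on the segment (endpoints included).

The number of lattice points on a segment between lattice points is gcd(|Δx|,|Δy|) + 1 = gcd(5,5) + 1 = 5 + 1 = 6.

6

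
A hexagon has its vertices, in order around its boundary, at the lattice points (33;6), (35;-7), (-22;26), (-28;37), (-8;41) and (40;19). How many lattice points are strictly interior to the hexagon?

1396

Using the shoelace formula, 2A = |[33·(-7) − 35·6] + [35·26 − (-22)·(-7)] + [(-22)·37 − (-28)·26] + [(-28)·41 − (-8)·37] + [(-8)·19 − 40·41] + [40·6 − 33·19]| = 2802, so the area is 1401.
Summing gcd(|Δx|,|Δy|) over the edges gives the boundary count: gcd(2,13) + gcd(57,33) + gcd(6,11) + gcd(20,4) + gcd(48,22) + gcd(7,13) = 1+3+1+4+2+1 = 12.
Pick's theorem gives I = A − B/2 + 1 = 1401 − 12/2 + 1 = 1396.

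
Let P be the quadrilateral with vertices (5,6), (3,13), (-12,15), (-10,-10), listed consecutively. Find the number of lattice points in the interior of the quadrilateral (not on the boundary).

253

By the shoelace formula, twice the signed area is |(5·13 − 3·6) + (3·15 − (-12)·13) + ((-12)·(-10) − (-10)·15) + ((-10)·6 − 5·(-10))| = 508, so the area is 254.
Summing gcd(|Δx|,|Δy|) over the edges gives the boundary count: gcd(2,7) + gcd(15,2) + gcd(2,25) + gcd(15,16) = 1+1+1+1 = 4.
By Pick's theorem A = I + B/2 − 1, so I = 254 − 4/2 + 1 = 253.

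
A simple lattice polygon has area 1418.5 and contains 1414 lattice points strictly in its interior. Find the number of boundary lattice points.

11

Pick's theorem gives A = I + B/2 − 1, so B = 2(A − I + 1) = 2(1418.5 − 1414 + 1) = 11.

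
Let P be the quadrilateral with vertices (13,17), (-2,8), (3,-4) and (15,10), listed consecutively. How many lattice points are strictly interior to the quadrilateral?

166

Using the shoelace formula, 2A = |(13·8 − (-2)·17) + ((-2)·(-4) − 3·8) + (3·10 − 15·(-4)) + (15·17 − 13·10)| = 337, so the area is 337/2.
Along each edge there are gcd(|Δx|,|Δy|)+1 lattice points, so counting each shared vertex once the boundary has gcd(15,9) + gcd(5,12) + gcd(12,14) + gcd(2,7) = 3+1+2+1 = 7.
Pick's theorem gives I = A − B/2 + 1 = 337/2 − 7/2 + 1 = 166.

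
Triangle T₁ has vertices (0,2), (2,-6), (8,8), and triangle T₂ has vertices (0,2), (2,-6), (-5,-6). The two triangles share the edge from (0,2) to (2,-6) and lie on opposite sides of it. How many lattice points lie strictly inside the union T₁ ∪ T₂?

61

The union is the simple quadrilateral with vertices (0,2), (8,8), (2,-6), (-5,-6) in order.
The shoelace formula gives twice the area as |[0·8 − 8·2] + [8·(-6) − 2·8] + [2·(-6) − (-5)·(-6)] + [(-5)·2 − 0·(-6)]| = 132, so the area is 66.
The number of boundary lattice points is Σ gcd(|Δx|,|Δy|) = gcd(8,6) + gcd(6,14) + gcd(7,0) + gcd(5,8) = 2+2+7+1 = 12.
By Pick's theorem I = A − B/2 + 1 = 66 − 12/2 + 1 = 61.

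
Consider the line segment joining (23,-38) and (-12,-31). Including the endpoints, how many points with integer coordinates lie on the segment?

8

The number of lattice points on a segment between lattice points is gcd(|Δx|,|Δy|) + 1 = gcd(35,7) + 1 = 7 + 1 = 8.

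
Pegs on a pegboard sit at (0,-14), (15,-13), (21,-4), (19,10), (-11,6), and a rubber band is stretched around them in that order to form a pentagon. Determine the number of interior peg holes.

Using the shoelace formula, 2A = |(0·(-13) − 15·(-14)) + (15·(-4) − 21·(-13)) + (21·10 − 19·(-4)) + (19·6 − (-11)·10) + ((-11)·(-14) − 0·6)| = 1087, so the area is 543.5.
Along each edge there are gcd(|Δx|,|Δy|)+1 lattice points, so counting each shared vertex once the boundary has gcd(15,1) + gcd(6,9) + gcd(2,14) + gcd(30,4) + gcd(11,20) = 1+3+2+2+1 = 9.
Pick's theorem gives I = A − B/2 + 1 = 543.5 − 9/2 + 1 = 540.

540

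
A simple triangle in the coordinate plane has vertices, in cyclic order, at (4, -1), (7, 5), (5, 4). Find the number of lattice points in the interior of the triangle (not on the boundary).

3

The shoelace formula gives twice the area as |[4·5 − 7·(-1)] + [7·4 − 5·5] + [5·(-1) − 4·4]| = 9, so the area is 4.5.
The number of boundary lattice points is Σ gcd(|Δx|,|Δy|) = gcd(3,6) + gcd(2,1) + gcd(1,5) = 3+1+1 = 5.
By Pick's theorem A = I + B/2 − 1, so I = 4.5 − 5/2 + 1 = 3.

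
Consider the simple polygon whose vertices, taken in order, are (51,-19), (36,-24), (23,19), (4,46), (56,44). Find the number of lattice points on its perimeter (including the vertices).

Along each edge there are gcd(|Δx|,|Δy|)+1 lattice points, so counting each shared vertex once the boundary has gcd(15,5) + gcd(13,43) + gcd(19,27) + gcd(52,2) + gcd(5,63) = 5+1+1+2+1 = 10.

10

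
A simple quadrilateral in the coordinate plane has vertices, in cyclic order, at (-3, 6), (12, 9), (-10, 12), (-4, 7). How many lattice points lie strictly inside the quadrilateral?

53

By the shoelace formula, twice the signed area is |[(-3)·9 − 12·6] + [12·12 − (-10)·9] + [(-10)·7 − (-4)·12] + [(-4)·6 − (-3)·7]| = 110, so the area is 55.
Summing gcd(|Δx|,|Δy|) over the edges gives the boundary count: gcd(15,3) + gcd(22,3) + gcd(6,5) + gcd(1,1) = 3+1+1+1 = 6.
Pick's theorem gives I = A − B/2 + 1 = 55 − 6/2 + 1 = 53.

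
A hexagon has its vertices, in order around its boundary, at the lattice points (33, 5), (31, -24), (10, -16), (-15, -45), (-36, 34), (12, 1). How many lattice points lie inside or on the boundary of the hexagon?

2225

By the shoelace formula, twice the signed area is |(33·(-24) − 31·5) + (31·(-16) − 10·(-24)) + (10·(-45) − (-15)·(-16)) + ((-15)·34 − (-36)·(-45)) + ((-36)·1 − 12·34) + (12·5 − 33·1)| = 4440, so the area is 2220.
The number of boundary lattice points is Σ gcd(|Δx|,|Δy|) = gcd(2,29) + gcd(21,8) + gcd(25,29) + gcd(21,79) + gcd(48,33) + gcd(21,4) = 1+1+1+1+3+1 = 8.
Pick's theorem gives I = A − B/2 + 1 = 2220 − 8/2 + 1 = 2217, so the closed region contains I + B = 2217 + 8 = 2225 lattice points.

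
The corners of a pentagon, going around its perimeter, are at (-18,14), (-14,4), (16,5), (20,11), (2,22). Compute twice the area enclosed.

Using the shoelace formula, 2A = |[(-18)·4 − (-14)·14] + [(-14)·5 − 16·4] + [16·11 − 20·5] + [20·22 − 2·11] + [2·14 − (-18)·22]| = 908, so the area is 454.

908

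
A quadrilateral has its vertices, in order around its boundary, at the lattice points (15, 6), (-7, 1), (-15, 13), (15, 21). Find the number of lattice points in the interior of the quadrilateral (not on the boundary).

Using the shoelace formula, 2A = |[15·1 − (-7)·6] + [(-7)·13 − (-15)·1] + [(-15)·21 − 15·13] + [15·6 − 15·21]| = 754, so the area is 377.
Summing gcd(|Δx|,|Δy|) over the edges gives the boundary count: gcd(22,5) + gcd(8,12) + gcd(30,8) + gcd(0,15) = 1+4+2+15 = 22.
Pick's theorem gives I = A − B/2 + 1 = 377 − 22/2 + 1 = 367.

367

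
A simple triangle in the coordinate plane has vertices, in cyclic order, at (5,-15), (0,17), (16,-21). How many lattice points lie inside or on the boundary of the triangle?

164

The shoelace formula gives twice the area as |(5·17 − 0·(-15)) + (0·(-21) − 16·17) + (16·(-15) − 5·(-21))| = 322, so the area is 161.
The number of boundary lattice points is Σ gcd(|Δx|,|Δy|) = gcd(5,32) + gcd(16,38) + gcd(11,6) = 1+2+1 = 4.
Pick's theorem gives I = A − B/2 + 1 = 161 − 4/2 + 1 = 160, so the closed region contains I + B = 160 + 4 = 164 lattice points.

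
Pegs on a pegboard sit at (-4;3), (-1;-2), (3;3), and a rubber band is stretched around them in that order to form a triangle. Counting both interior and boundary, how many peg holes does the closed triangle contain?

By the shoelace formula, twice the signed area is |((-4)·(-2) − (-1)·3) + ((-1)·3 − 3·(-2)) + (3·3 − (-4)·3)| = 35, so the area is 35/2.
The number of boundary lattice points is Σ gcd(|Δx|,|Δy|) = gcd(3,5) + gcd(4,5) + gcd(7,0) = 1+1+7 = 9.
Pick's theorem gives I = A − B/2 + 1 = 35/2 − 9/2 + 1 = 14, so the closed region contains I + B = 14 + 9 = 23 lattice points.

23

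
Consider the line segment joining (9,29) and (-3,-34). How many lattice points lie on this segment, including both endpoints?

The number of lattice points on a segment between lattice points is gcd(|Δx|,|Δy|) + 1 = gcd(12,63) + 1 = 3 + 1 = 4.

4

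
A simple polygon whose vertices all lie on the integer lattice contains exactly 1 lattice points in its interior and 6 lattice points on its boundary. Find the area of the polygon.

By Pick's theorem, A = I + B/2 − 1 = 1 + 6/2 − 1 = 3.

3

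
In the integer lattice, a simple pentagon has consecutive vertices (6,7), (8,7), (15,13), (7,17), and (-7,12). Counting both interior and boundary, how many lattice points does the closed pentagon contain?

121

The shoelace formula gives twice the area as |(6·7 − 8·7) + (8·13 − 15·7) + (15·17 − 7·13) + (7·12 − (-7)·17) + ((-7)·7 − 6·12)| = 231, so the area is 115.5.
The number of boundary lattice points is Σ gcd(|Δx|,|Δy|) = gcd(2,0) + gcd(7,6) + gcd(8,4) + gcd(14,5) + gcd(13,5) = 2+1+4+1+1 = 9.
Pick's theorem gives I = A − B/2 + 1 = 115.5 − 9/2 + 1 = 112, so the closed region contains I + B = 112 + 9 = 121 lattice points.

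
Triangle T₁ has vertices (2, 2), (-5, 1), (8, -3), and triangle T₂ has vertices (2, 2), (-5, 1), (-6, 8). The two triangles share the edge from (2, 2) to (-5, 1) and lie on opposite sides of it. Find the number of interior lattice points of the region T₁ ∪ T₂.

The union is the simple quadrilateral with vertices (2, 2), (8, -3), (-5, 1), (-6, 8) in order.
By the shoelace formula, twice the signed area is |(2·(-3) − 8·2) + (8·1 − (-5)·(-3)) + ((-5)·8 − (-6)·1) + ((-6)·2 − 2·8)| = 91, so the area is 45.5.
Along each edge there are gcd(|Δx|,|Δy|)+1 lattice points, so counting each shared vertex once the boundary has gcd(6,5) + gcd(13,4) + gcd(1,7) + gcd(8,6) = 1+1+1+2 = 5.
By Pick's theorem I = A − B/2 + 1 = 45.5 − 5/2 + 1 = 44.

44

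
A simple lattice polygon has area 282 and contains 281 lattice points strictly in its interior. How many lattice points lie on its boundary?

Pick's theorem gives A = I + B/2 − 1, so B = 2(A − I + 1) = 2(282 − 281 + 1) = 4.

4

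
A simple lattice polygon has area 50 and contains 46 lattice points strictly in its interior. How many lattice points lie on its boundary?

10

Pick's theorem gives A = I + B/2 − 1, so B = 2(A − I + 1) = 2(50 − 46 + 1) = 10.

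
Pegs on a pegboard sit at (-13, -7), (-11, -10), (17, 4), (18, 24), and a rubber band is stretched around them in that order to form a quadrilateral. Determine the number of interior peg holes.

328

The shoelace formula gives twice the area as |[(-13)·(-10) − (-11)·(-7)] + [(-11)·4 − 17·(-10)] + [17·24 − 18·4] + [18·(-7) − (-13)·24]| = 701, so the area is 350.5.
Summing gcd(|Δx|,|Δy|) over the edges gives the boundary count: gcd(2,3) + gcd(28,14) + gcd(1,20) + gcd(31,31) = 1+14+1+31 = 47.
Pick's theorem gives I = A − B/2 + 1 = 350.5 − 47/2 + 1 = 328.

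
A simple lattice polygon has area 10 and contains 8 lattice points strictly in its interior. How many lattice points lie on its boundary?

6

Pick's theorem gives A = I + B/2 − 1, so B = 2(A − I + 1) = 2(10 − 8 + 1) = 6.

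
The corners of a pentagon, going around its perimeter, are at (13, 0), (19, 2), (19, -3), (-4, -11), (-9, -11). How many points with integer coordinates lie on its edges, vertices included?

24

Along each edge there are gcd(|Δx|,|Δy|)+1 lattice points, so counting each shared vertex once the boundary has gcd(6,2) + gcd(0,5) + gcd(23,8) + gcd(5,0) + gcd(22,11) = 2+5+1+5+11 = 24.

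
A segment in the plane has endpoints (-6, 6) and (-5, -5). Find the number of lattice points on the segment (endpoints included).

2

The number of lattice points on a segment between lattice points is gcd(|Δx|,|Δy|) + 1 = gcd(1,11) + 1 = 1 + 1 = 2.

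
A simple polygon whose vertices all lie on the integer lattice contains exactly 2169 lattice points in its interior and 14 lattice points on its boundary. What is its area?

By Pick's theorem, A = I + B/2 − 1 = 2169 + 14/2 − 1 = 2175.

2175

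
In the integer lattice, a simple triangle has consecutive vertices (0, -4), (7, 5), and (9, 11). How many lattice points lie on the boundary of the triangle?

Summing gcd(|Δx|,|Δy|) over the edges gives the boundary count: gcd(7,9) + gcd(2,6) + gcd(9,15) = 1+2+3 = 6.

6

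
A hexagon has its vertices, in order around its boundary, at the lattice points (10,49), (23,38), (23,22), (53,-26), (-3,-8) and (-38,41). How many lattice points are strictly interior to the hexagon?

By the shoelace formula, twice the signed area is |[10·38 − 23·49] + [23·22 − 23·38] + [23·(-26) − 53·22] + [53·(-8) − (-3)·(-26)] + [(-3)·41 − (-38)·(-8)] + [(-38)·49 − 10·41]| = 6080, so the area is 3040.
Along each edge there are gcd(|Δx|,|Δy|)+1 lattice points, so counting each shared vertex once the boundary has gcd(13,11) + gcd(0,16) + gcd(30,48) + gcd(56,18) + gcd(35,49) + gcd(48,8) = 1+16+6+2+7+8 = 40.
Pick's theorem gives I = A − B/2 + 1 = 3040 − 40/2 + 1 = 3021.

3021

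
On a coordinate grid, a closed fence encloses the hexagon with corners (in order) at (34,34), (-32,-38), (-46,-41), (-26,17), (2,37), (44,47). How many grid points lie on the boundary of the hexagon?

16

Along each edge there are gcd(|Δx|,|Δy|)+1 lattice points, so counting each shared vertex once the boundary has gcd(66,72) + gcd(14,3) + gcd(20,58) + gcd(28,20) + gcd(42,10) + gcd(10,13) = 6+1+2+4+2+1 = 16.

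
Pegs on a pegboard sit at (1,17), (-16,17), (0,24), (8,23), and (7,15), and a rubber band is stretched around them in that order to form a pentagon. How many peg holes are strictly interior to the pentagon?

102

Using the shoelace formula, 2A = |[1·17 − (-16)·17] + [(-16)·24 − 0·17] + [0·23 − 8·24] + [8·15 − 7·23] + [7·17 − 1·15]| = 224, so the area is 112.
Along each edge there are gcd(|Δx|,|Δy|)+1 lattice points, so counting each shared vertex once the boundary has gcd(17,0) + gcd(16,7) + gcd(8,1) + gcd(1,8) + gcd(6,2) = 17+1+1+1+2 = 22.
Pick's theorem gives I = A − B/2 + 1 = 112 − 22/2 + 1 = 102.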